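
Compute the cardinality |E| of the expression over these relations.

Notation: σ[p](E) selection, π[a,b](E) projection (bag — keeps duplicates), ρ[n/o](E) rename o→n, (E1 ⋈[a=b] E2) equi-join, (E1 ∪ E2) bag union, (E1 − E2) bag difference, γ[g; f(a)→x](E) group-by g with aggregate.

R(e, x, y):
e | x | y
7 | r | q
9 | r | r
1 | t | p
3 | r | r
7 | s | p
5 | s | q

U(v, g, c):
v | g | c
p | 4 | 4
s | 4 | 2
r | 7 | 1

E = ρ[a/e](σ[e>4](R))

Per-node cardinality:
  R → 6
  σ[e>4](R) → 4
  ρ[a/e](σ[e>4](R)) → 4

|E| = 4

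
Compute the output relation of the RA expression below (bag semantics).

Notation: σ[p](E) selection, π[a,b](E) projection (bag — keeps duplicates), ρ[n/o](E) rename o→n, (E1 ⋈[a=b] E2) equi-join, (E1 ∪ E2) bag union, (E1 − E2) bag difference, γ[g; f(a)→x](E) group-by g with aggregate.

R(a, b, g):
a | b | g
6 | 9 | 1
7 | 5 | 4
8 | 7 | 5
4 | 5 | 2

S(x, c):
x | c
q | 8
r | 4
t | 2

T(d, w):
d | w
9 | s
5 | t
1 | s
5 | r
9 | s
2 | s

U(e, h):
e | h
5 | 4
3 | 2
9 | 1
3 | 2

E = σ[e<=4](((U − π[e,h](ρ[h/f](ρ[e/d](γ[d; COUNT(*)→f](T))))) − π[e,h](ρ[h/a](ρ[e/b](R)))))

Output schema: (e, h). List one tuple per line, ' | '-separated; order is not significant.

Stepwise |·|:
  U → 4
  T → 6
  γ[d; COUNT(*)→f](T) → 4
  ρ[e/d](γ[d; COUNT(*)→f](T)) → 4
  ρ[h/f](ρ[e/d](γ[d; COUNT(*)→f](T))) → 4
  π[e,h](ρ[h/f](ρ[e/d](γ[d; COUNT(*)→f](T)))) → 4
  (U − π[e,h](ρ[h/f](ρ[e/d](γ[d; COUNT(*)→f](T))))) → 4
  R → 4
  ρ[e/b](R) → 4
  ρ[h/a](ρ[e/b](R)) → 4
  π[e,h](ρ[h/a](ρ[e/b](R))) → 4
  ((U − π[e,h](ρ[h/f](ρ[e/d](γ[d; COUNT(*)→f](T))))) − π[e,h](ρ[h/a](ρ[e/b](R)))) → 3
  σ[e<=4](((U − π[e,h](ρ[h/f](ρ[e/d](γ[d; COUNT(*)→f](T))))) − π[e,h](ρ[h/a](ρ[e/b](R))))) → 2

== RESULT ==
e | h
3 | 2
3 | 2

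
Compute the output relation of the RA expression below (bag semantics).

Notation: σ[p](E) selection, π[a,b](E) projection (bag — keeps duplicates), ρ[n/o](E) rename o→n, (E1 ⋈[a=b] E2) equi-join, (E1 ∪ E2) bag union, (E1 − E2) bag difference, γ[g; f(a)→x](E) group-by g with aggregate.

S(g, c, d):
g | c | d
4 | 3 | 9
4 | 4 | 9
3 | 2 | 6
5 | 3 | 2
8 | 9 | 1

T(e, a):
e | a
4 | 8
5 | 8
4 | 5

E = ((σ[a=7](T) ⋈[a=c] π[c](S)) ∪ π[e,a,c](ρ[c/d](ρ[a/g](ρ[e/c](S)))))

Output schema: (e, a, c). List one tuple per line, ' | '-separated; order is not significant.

Per-node cardinality:
  T → 3
  σ[a=7](T) → 0
  S → 5
  π[c](S) → 5
  (σ[a=7](T) ⋈[a=c] π[c](S)) → 0
  S → 5
  ρ[e/c](S) → 5
  ρ[a/g](ρ[e/c](S)) → 5
  ρ[c/d](ρ[a/g](ρ[e/c](S))) → 5
  π[e,a,c](ρ[c/d](ρ[a/g](ρ[e/c](S)))) → 5
  ((σ[a=7](T) ⋈[a=c] π[c](S)) ∪ π[e,a,c](ρ[c/d](ρ[a/g](ρ[e/c](S))))) → 5

== RESULT ==
e | a | c
2 | 3 | 6
3 | 4 | 9
3 | 5 | 2
4 | 4 | 9
9 | 8 | 1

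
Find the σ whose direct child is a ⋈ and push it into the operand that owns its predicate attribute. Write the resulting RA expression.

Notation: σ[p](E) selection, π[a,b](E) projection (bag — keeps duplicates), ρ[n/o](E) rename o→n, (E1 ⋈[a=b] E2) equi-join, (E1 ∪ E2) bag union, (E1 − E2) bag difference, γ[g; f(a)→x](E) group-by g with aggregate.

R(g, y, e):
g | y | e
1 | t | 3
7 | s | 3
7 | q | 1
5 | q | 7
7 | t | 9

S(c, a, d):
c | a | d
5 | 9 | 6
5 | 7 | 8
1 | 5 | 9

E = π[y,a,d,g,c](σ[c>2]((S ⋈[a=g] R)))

σ filters on c, owned by the left side.
E' = π[y,a,d,g,c]((σ[c>2](S) ⋈[a=g] R))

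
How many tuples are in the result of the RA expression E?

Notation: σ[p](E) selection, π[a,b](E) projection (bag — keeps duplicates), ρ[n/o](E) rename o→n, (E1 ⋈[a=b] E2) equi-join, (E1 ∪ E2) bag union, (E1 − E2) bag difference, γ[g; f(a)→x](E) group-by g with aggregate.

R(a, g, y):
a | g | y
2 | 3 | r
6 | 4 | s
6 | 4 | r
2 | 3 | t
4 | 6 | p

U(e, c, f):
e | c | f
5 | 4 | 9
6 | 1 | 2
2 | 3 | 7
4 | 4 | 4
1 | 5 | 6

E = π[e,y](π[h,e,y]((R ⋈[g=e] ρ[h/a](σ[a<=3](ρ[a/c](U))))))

Row counts bottom-up:
  R → 5
  U → 5
  ρ[a/c](U) → 5
  σ[a<=3](ρ[a/c](U)) → 2
  ρ[h/a](σ[a<=3](ρ[a/c](U))) → 2
  (R ⋈[g=e] ρ[h/a](σ[a<=3](ρ[a/c](U)))) → 1
  π[h,e,y]((R ⋈[g=e] ρ[h/a](σ[a<=3](ρ[a/c](U))))) → 1
  π[e,y](π[h,e,y]((R ⋈[g=e] ρ[h/a](σ[a<=3](ρ[a/c](U)))))) → 1

|E| = 1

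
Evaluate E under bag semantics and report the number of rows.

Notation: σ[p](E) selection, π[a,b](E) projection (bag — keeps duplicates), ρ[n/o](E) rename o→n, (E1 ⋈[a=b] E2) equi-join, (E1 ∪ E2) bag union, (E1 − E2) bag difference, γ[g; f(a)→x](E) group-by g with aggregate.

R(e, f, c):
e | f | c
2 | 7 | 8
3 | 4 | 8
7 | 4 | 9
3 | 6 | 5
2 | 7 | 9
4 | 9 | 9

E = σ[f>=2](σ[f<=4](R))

Subexpression sizes:
  R → 6
  σ[f<=4](R) → 2
  σ[f>=2](σ[f<=4](R)) → 2

|E| = 2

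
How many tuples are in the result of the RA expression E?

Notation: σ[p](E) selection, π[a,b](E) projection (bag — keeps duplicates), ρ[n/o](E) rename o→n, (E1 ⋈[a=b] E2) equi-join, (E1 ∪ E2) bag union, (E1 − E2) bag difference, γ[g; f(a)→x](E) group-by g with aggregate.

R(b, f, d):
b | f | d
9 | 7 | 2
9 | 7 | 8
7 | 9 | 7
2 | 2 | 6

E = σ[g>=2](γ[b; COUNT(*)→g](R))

Row counts bottom-up:
  R → 4
  γ[b; COUNT(*)→g](R) → 3
  σ[g>=2](γ[b; COUNT(*)→g](R)) → 1

|E| = 1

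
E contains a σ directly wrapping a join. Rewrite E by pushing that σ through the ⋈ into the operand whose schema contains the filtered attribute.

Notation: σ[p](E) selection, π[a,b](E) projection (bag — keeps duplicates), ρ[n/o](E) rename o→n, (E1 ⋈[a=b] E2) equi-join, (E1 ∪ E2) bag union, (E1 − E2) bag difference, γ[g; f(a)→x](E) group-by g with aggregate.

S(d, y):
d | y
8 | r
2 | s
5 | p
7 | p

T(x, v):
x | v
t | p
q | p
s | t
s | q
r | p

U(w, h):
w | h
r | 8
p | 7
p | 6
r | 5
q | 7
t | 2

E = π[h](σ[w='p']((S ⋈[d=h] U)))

σ filters on w, owned by the right side.
E' = π[h]((S ⋈[d=h] σ[w='p'](U)))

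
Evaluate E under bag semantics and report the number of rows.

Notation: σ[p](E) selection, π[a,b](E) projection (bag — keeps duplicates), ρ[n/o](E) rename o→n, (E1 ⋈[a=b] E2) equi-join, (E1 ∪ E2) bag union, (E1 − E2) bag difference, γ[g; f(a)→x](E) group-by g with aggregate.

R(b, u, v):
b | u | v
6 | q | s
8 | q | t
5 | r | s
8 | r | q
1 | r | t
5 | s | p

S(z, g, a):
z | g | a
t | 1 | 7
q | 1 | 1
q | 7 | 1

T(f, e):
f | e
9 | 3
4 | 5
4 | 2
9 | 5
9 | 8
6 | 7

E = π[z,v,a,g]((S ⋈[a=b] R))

Stepwise |·|:
  S → 3
  R → 6
  (S ⋈[a=b] R) → 2
  π[z,v,a,g]((S ⋈[a=b] R)) → 2

|E| = 2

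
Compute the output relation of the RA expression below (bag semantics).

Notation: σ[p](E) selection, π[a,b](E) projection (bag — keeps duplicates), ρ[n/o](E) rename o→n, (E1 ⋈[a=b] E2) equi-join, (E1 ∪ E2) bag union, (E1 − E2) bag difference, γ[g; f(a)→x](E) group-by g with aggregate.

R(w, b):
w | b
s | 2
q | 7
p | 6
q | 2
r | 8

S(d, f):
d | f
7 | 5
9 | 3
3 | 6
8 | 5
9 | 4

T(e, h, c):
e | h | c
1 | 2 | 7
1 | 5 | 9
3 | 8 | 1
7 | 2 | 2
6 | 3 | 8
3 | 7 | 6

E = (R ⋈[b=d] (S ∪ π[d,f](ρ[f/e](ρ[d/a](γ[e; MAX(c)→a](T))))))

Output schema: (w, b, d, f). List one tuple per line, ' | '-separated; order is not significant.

Per-node cardinality:
  R → 5
  S → 5
  T → 6
  γ[e; MAX(c)→a](T) → 4
  ρ[d/a](γ[e; MAX(c)→a](T)) → 4
  ρ[f/e](ρ[d/a](γ[e; MAX(c)→a](T))) → 4
  π[d,f](ρ[f/e](ρ[d/a](γ[e; MAX(c)→a](T)))) → 4
  (S ∪ π[d,f](ρ[f/e](ρ[d/a](γ[e; MAX(c)→a](T))))) → 9
  (R ⋈[b=d] (S ∪ π[d,f](ρ[f/e](ρ[d/a](γ[e; MAX(c)→a](T)))))) → 6

== RESULT ==
w | b | d | f
p | 6 | 6 | 3
q | 2 | 2 | 7
q | 7 | 7 | 5
r | 8 | 8 | 5
r | 8 | 8 | 6
s | 2 | 2 | 7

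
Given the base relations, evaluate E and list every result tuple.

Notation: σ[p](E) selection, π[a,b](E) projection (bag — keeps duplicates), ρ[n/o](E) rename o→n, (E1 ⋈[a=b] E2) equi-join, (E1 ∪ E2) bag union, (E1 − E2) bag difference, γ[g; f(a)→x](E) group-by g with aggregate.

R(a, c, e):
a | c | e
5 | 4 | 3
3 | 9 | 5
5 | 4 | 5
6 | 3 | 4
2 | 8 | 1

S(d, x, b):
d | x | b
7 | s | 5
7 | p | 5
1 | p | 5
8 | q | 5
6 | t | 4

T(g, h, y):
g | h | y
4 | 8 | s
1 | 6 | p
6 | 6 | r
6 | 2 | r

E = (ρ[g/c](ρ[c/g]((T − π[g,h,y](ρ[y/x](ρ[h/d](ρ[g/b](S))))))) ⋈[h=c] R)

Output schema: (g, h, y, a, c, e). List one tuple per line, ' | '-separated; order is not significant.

Per-node cardinality:
  T → 4
  S → 5
  ρ[g/b](S) → 5
  ρ[h/d](ρ[g/b](S)) → 5
  ρ[y/x](ρ[h/d](ρ[g/b](S))) → 5
  π[g,h,y](ρ[y/x](ρ[h/d](ρ[g/b](S)))) → 5
  (T − π[g,h,y](ρ[y/x](ρ[h/d](ρ[g/b](S))))) → 4
  ρ[c/g]((T − π[g,h,y](ρ[y/x](ρ[h/d](ρ[g/b](S)))))) → 4
  ρ[g/c](ρ[c/g]((T − π[g,h,y](ρ[y/x](ρ[h/d](ρ[g/b](S))))))) → 4
  R → 5
  (ρ[g/c](ρ[c/g]((T − π[g,h,y](ρ[y/x](ρ[h/d](ρ[g/b](S))))))) ⋈[h=c] R) → 1

== RESULT ==
g | h | y | a | c | e
4 | 8 | s | 2 | 8 | 1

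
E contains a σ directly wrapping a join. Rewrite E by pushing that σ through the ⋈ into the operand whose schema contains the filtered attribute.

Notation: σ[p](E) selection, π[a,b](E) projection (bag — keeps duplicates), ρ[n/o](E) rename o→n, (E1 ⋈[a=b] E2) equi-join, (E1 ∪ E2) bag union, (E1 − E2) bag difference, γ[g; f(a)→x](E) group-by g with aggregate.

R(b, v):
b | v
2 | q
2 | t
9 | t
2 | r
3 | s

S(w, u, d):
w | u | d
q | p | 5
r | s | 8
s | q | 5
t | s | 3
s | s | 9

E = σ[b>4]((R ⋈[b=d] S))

σ filters on b, owned by the left side.
E' = (σ[b>4](R) ⋈[b=d] S)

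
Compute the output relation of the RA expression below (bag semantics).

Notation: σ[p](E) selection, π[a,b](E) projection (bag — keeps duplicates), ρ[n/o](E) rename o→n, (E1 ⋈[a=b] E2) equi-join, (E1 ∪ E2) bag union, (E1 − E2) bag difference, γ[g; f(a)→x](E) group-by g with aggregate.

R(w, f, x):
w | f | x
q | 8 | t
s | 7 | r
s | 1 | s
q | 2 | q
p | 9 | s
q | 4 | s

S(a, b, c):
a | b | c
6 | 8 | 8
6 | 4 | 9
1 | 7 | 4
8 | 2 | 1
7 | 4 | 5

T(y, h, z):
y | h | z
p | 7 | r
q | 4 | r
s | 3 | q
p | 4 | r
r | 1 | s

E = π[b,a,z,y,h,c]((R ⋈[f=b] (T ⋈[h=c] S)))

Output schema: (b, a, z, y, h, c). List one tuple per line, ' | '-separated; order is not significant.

Stepwise |·|:
  R → 6
  T → 5
  S → 5
  (T ⋈[h=c] S) → 3
  (R ⋈[f=b] (T ⋈[h=c] S)) → 3
  π[b,a,z,y,h,c]((R ⋈[f=b] (T ⋈[h=c] S))) → 3

== RESULT ==
b | a | z | y | h | c
2 | 8 | s | r | 1 | 1
7 | 1 | r | p | 4 | 4
7 | 1 | r | q | 4 | 4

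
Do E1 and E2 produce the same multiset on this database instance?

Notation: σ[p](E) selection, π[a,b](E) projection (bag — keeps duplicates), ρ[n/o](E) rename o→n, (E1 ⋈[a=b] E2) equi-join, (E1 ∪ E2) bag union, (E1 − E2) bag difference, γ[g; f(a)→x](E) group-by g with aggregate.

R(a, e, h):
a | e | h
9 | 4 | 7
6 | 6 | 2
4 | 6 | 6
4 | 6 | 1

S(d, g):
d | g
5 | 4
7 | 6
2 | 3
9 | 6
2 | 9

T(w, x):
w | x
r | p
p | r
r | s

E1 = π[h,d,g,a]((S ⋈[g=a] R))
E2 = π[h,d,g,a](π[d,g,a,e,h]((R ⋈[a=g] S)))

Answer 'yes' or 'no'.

E1 stepwise |·|:
  S → 5
  R → 4
  (S ⋈[g=a] R) → 5
  π[h,d,g,a]((S ⋈[g=a] R)) → 5
E2 stepwise |·|:
  R → 4
  S → 5
  (R ⋈[a=g] S) → 5
  π[d,g,a,e,h]((R ⋈[a=g] S)) → 5
  π[h,d,g,a](π[d,g,a,e,h]((R ⋈[a=g] S))) → 5

E1 and E2 produce the same multiset:
h | d | g | a
1 | 5 | 4 | 4
2 | 7 | 6 | 6
2 | 9 | 6 | 6
6 | 5 | 4 | 4
7 | 2 | 9 | 9

yes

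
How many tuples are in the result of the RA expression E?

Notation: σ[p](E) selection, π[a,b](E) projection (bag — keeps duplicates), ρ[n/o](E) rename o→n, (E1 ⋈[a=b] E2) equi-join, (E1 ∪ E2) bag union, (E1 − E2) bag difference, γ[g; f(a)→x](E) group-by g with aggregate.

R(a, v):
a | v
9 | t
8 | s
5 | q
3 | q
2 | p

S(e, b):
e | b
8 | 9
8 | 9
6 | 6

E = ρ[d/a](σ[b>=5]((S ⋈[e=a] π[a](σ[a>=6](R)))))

Per-node cardinality:
  S → 3
  R → 5
  σ[a>=6](R) → 2
  π[a](σ[a>=6](R)) → 2
  (S ⋈[e=a] π[a](σ[a>=6](R))) → 2
  σ[b>=5]((S ⋈[e=a] π[a](σ[a>=6](R)))) → 2
  ρ[d/a](σ[b>=5]((S ⋈[e=a] π[a](σ[a>=6](R))))) → 2

|E| = 2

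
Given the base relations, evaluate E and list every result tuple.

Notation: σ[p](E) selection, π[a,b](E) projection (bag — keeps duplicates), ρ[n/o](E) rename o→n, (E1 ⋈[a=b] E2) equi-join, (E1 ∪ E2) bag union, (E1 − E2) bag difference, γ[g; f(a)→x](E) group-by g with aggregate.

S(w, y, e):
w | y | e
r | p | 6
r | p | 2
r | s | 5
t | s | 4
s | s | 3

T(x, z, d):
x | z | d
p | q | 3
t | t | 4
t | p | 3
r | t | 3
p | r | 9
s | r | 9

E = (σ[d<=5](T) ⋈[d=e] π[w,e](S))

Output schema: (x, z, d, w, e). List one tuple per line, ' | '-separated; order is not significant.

Subexpression sizes:
  T → 6
  σ[d<=5](T) → 4
  S → 5
  π[w,e](S) → 5
  (σ[d<=5](T) ⋈[d=e] π[w,e](S)) → 4

== RESULT ==
x | z | d | w | e
p | q | 3 | s | 3
r | t | 3 | s | 3
t | p | 3 | s | 3
t | t | 4 | t | 4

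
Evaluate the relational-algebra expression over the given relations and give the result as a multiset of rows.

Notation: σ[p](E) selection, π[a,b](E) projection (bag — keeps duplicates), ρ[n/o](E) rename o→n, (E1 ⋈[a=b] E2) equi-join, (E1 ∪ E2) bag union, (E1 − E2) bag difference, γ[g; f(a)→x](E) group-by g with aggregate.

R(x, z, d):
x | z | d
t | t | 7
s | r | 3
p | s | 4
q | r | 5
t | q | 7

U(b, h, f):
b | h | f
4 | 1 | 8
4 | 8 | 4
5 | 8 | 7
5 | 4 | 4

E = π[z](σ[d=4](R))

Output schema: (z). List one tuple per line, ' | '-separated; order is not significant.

Stepwise |·|:
  R → 5
  σ[d=4](R) → 1
  π[z](σ[d=4](R)) → 1

== RESULT ==
z
s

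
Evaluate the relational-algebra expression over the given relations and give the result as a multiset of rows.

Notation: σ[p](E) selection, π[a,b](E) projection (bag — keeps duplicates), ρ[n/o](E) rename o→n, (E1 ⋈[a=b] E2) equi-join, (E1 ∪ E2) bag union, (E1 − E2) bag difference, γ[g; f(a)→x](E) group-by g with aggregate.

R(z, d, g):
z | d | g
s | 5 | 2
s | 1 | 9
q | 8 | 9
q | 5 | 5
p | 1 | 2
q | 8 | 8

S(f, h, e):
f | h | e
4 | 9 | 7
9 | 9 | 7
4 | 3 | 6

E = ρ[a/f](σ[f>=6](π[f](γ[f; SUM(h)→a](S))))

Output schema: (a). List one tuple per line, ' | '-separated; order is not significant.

Row counts bottom-up:
  S → 3
  γ[f; SUM(h)→a](S) → 2
  π[f](γ[f; SUM(h)→a](S)) → 2
  σ[f>=6](π[f](γ[f; SUM(h)→a](S))) → 1
  ρ[a/f](σ[f>=6](π[f](γ[f; SUM(h)→a](S)))) → 1

== RESULT ==
a
9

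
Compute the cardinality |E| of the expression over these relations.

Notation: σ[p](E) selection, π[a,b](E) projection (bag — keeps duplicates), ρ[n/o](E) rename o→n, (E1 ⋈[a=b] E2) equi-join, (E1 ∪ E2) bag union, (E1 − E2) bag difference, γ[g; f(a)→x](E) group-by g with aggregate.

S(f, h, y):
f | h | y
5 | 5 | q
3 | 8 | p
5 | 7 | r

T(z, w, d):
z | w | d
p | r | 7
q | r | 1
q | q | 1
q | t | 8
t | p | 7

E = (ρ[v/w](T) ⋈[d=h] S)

Subexpression sizes:
  T → 5
  ρ[v/w](T) → 5
  S → 3
  (ρ[v/w](T) ⋈[d=h] S) → 3

|E| = 3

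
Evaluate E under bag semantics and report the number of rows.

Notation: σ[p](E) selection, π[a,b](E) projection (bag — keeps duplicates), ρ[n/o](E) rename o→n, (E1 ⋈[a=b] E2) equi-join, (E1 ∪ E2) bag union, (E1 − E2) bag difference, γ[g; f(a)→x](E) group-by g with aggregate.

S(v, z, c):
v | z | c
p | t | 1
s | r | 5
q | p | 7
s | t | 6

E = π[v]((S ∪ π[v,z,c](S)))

Stepwise |·|:
  S → 4
  S → 4
  π[v,z,c](S) → 4
  (S ∪ π[v,z,c](S)) → 8
  π[v]((S ∪ π[v,z,c](S))) → 8

|E| = 8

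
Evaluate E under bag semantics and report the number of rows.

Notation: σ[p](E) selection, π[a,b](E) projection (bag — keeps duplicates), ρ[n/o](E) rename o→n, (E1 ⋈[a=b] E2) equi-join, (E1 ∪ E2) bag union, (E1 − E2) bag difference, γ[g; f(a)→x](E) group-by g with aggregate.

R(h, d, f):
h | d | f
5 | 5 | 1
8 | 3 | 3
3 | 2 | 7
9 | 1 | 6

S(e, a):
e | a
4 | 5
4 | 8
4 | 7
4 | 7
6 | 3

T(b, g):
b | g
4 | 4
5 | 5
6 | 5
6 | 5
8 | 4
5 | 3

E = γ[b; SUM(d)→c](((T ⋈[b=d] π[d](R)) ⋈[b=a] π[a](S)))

Subexpression sizes:
  T → 6
  R → 4
  π[d](R) → 4
  (T ⋈[b=d] π[d](R)) → 2
  S → 5
  π[a](S) → 5
  ((T ⋈[b=d] π[d](R)) ⋈[b=a] π[a](S)) → 2
  γ[b; SUM(d)→c](((T ⋈[b=d] π[d](R)) ⋈[b=a] π[a](S))) → 1

|E| = 1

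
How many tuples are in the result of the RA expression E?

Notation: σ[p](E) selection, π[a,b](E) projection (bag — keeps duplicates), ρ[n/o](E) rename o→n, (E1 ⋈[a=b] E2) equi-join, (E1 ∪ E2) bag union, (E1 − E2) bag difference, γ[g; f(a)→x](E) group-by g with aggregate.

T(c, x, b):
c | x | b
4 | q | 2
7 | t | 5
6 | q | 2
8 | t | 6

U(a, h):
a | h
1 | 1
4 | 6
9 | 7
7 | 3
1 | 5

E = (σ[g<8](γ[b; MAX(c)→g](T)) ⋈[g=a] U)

Stepwise |·|:
  T → 4
  γ[b; MAX(c)→g](T) → 3
  σ[g<8](γ[b; MAX(c)→g](T)) → 2
  U → 5
  (σ[g<8](γ[b; MAX(c)→g](T)) ⋈[g=a] U) → 1

|E| = 1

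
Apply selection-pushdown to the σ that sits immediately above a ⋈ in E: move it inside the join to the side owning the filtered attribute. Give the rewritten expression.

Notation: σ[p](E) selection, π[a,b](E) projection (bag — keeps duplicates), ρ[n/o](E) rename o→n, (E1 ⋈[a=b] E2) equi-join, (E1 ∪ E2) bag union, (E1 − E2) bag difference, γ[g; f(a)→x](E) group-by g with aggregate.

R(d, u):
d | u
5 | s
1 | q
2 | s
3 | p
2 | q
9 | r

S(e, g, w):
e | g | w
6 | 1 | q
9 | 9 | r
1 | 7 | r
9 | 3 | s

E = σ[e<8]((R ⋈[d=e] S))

σ filters on e, owned by the right side.
E' = (R ⋈[d=e] σ[e<8](S))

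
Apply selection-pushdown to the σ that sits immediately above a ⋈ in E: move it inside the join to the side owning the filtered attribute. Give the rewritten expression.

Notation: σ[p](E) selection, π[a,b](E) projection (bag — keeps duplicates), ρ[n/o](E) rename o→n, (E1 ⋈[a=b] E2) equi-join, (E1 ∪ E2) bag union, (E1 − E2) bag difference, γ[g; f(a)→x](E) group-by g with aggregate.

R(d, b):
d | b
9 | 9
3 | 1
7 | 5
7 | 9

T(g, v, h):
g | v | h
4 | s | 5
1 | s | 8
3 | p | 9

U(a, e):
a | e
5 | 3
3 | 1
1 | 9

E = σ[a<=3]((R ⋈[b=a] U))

σ filters on a, owned by the right side.
E' = (R ⋈[b=a] σ[a<=3](U))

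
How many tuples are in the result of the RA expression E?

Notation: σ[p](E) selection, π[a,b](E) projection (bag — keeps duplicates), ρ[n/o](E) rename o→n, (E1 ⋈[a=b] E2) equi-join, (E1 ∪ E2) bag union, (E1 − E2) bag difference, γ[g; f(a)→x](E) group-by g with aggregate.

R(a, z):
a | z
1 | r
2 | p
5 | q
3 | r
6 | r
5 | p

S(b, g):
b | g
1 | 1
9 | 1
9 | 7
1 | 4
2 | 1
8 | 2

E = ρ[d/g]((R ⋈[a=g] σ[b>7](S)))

Row counts bottom-up:
  R → 6
  S → 6
  σ[b>7](S) → 3
  (R ⋈[a=g] σ[b>7](S)) → 2
  ρ[d/g]((R ⋈[a=g] σ[b>7](S))) → 2

|E| = 2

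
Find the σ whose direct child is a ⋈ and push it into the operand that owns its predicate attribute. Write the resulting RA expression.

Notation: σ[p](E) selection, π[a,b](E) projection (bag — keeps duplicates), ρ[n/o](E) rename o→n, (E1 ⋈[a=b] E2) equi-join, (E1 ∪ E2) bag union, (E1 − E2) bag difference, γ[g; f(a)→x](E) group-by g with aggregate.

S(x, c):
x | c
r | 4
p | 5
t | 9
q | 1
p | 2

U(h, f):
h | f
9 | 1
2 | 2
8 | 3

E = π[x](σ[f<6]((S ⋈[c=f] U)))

σ filters on f, owned by the right side.
E' = π[x]((S ⋈[c=f] σ[f<6](U)))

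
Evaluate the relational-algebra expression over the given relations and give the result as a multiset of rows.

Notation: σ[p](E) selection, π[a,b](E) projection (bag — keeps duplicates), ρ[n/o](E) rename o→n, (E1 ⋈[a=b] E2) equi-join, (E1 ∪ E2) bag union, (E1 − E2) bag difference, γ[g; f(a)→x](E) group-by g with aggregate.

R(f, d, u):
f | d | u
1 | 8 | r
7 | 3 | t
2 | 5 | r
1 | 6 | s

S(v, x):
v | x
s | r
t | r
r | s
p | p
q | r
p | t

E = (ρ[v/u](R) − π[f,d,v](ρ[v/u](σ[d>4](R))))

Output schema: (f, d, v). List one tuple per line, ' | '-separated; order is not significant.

Row counts bottom-up:
  R → 4
  ρ[v/u](R) → 4
  R → 4
  σ[d>4](R) → 3
  ρ[v/u](σ[d>4](R)) → 3
  π[f,d,v](ρ[v/u](σ[d>4](R))) → 3
  (ρ[v/u](R) − π[f,d,v](ρ[v/u](σ[d>4](R)))) → 1

== RESULT ==
f | d | v
7 | 3 | t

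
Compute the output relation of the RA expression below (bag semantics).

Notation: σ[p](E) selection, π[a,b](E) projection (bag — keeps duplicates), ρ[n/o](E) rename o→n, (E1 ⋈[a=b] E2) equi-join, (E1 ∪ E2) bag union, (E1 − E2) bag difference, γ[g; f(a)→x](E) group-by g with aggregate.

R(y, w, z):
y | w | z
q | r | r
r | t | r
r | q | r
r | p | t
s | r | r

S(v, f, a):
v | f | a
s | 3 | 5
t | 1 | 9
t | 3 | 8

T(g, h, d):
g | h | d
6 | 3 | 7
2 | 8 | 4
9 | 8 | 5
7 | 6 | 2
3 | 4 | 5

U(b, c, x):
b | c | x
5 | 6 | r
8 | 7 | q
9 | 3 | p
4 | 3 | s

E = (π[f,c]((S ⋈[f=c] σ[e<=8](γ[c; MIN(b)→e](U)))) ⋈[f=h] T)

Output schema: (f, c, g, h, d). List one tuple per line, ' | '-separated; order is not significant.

Subexpression sizes:
  S → 3
  U → 4
  γ[c; MIN(b)→e](U) → 3
  σ[e<=8](γ[c; MIN(b)→e](U)) → 3
  (S ⋈[f=c] σ[e<=8](γ[c; MIN(b)→e](U))) → 2
  π[f,c]((S ⋈[f=c] σ[e<=8](γ[c; MIN(b)→e](U)))) → 2
  T → 5
  (π[f,c]((S ⋈[f=c] σ[e<=8](γ[c; MIN(b)→e](U)))) ⋈[f=h] T) → 2

== RESULT ==
f | c | g | h | d
3 | 3 | 6 | 3 | 7
3 | 3 | 6 | 3 | 7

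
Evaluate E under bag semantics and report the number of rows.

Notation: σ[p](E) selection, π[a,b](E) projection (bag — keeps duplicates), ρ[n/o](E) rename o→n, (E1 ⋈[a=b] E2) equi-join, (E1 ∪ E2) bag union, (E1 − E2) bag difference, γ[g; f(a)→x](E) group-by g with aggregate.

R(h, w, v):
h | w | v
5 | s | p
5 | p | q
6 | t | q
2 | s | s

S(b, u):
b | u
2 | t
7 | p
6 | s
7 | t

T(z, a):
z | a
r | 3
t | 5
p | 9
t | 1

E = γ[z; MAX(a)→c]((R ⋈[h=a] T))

Subexpression sizes:
  R → 4
  T → 4
  (R ⋈[h=a] T) → 2
  γ[z; MAX(a)→c]((R ⋈[h=a] T)) → 1

|E| = 1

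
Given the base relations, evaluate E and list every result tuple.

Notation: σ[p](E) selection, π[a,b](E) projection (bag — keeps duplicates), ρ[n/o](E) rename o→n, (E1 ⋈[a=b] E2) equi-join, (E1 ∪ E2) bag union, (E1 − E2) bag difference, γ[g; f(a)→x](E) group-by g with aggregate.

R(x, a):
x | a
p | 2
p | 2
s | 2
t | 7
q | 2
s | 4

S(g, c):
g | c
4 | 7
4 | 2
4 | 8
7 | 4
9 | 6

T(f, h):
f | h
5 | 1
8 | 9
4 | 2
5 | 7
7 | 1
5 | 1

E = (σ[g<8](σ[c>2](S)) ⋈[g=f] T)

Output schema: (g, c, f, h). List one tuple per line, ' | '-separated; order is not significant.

Per-node cardinality:
  S → 5
  σ[c>2](S) → 4
  σ[g<8](σ[c>2](S)) → 3
  T → 6
  (σ[g<8](σ[c>2](S)) ⋈[g=f] T) → 3

== RESULT ==
g | c | f | h
4 | 7 | 4 | 2
4 | 8 | 4 | 2
7 | 4 | 7 | 1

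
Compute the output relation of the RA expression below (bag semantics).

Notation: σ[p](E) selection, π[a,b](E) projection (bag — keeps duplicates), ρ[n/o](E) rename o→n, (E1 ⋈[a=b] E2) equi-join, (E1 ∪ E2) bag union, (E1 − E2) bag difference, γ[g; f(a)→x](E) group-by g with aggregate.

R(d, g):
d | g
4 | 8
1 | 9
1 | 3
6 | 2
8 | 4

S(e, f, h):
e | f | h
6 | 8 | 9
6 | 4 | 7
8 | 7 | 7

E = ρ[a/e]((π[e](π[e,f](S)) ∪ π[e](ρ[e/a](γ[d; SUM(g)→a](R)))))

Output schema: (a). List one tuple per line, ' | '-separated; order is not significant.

Per-node cardinality:
  S → 3
  π[e,f](S) → 3
  π[e](π[e,f](S)) → 3
  R → 5
  γ[d; SUM(g)→a](R) → 4
  ρ[e/a](γ[d; SUM(g)→a](R)) → 4
  π[e](ρ[e/a](γ[d; SUM(g)→a](R))) → 4
  (π[e](π[e,f](S)) ∪ π[e](ρ[e/a](γ[d; SUM(g)→a](R)))) → 7
  ρ[a/e]((π[e](π[e,f](S)) ∪ π[e](ρ[e/a](γ[d; SUM(g)→a](R))))) → 7

== RESULT ==
a
2
4
6
6
8
8
12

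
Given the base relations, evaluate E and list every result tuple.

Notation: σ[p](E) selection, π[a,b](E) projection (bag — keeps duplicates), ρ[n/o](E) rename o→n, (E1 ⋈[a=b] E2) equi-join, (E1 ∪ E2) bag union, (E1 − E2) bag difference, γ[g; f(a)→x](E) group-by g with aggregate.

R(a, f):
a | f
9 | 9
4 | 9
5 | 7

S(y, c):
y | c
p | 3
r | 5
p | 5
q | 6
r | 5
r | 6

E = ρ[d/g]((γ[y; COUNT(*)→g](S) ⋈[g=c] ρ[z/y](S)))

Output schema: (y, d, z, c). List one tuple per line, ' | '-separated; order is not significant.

Stepwise |·|:
  S → 6
  γ[y; COUNT(*)→g](S) → 3
  S → 6
  ρ[z/y](S) → 6
  (γ[y; COUNT(*)→g](S) ⋈[g=c] ρ[z/y](S)) → 1
  ρ[d/g]((γ[y; COUNT(*)→g](S) ⋈[g=c] ρ[z/y](S))) → 1

== RESULT ==
y | d | z | c
r | 3 | p | 3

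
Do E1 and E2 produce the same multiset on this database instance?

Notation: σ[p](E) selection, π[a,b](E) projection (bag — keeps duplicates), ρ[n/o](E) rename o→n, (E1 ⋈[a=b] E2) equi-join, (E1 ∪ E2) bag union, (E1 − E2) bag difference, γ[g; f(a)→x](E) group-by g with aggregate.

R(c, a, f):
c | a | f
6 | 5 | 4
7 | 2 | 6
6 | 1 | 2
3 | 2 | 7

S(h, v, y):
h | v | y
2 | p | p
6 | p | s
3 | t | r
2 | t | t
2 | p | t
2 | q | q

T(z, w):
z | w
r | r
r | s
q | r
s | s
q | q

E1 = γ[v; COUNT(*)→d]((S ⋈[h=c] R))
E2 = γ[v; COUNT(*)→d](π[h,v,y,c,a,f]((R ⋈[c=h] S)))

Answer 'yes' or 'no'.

E1 subexpression sizes:
  S → 6
  R → 4
  (S ⋈[h=c] R) → 3
  γ[v; COUNT(*)→d]((S ⋈[h=c] R)) → 2
E2 subexpression sizes:
  R → 4
  S → 6
  (R ⋈[c=h] S) → 3
  π[h,v,y,c,a,f]((R ⋈[c=h] S)) → 3
  γ[v; COUNT(*)→d](π[h,v,y,c,a,f]((R ⋈[c=h] S))) → 2

E1 and E2 produce the same multiset:
v | d
p | 2
t | 1

yes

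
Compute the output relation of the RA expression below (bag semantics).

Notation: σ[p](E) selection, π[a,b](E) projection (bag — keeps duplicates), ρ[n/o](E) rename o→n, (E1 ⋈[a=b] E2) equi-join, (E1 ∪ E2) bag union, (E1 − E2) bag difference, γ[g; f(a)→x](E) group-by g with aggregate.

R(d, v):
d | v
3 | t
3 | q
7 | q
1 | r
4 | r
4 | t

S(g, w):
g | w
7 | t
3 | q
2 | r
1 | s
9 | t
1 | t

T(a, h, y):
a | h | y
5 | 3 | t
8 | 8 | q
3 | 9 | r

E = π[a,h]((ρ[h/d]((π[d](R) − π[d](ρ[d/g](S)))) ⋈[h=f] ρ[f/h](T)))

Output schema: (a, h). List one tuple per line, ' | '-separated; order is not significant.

Subexpression sizes:
  R → 6
  π[d](R) → 6
  S → 6
  ρ[d/g](S) → 6
  π[d](ρ[d/g](S)) → 6
  (π[d](R) − π[d](ρ[d/g](S))) → 3
  ρ[h/d]((π[d](R) − π[d](ρ[d/g](S)))) → 3
  T → 3
  ρ[f/h](T) → 3
  (ρ[h/d]((π[d](R) − π[d](ρ[d/g](S)))) ⋈[h=f] ρ[f/h](T)) → 1
  π[a,h]((ρ[h/d]((π[d](R) − π[d](ρ[d/g](S)))) ⋈[h=f] ρ[f/h](T))) → 1

== RESULT ==
a | h
5 | 3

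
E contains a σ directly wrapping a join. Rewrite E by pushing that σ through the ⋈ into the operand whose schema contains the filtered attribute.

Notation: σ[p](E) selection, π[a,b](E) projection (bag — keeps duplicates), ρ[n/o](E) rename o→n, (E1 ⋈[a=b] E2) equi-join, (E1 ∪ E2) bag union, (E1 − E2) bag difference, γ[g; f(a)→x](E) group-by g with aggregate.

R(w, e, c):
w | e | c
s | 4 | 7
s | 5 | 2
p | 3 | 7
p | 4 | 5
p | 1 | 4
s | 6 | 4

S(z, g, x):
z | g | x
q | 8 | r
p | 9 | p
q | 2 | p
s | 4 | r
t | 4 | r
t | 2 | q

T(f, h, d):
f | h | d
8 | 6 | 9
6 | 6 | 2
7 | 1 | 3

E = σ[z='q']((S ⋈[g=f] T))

σ filters on z, owned by the left side.
E' = (σ[z='q'](S) ⋈[g=f] T)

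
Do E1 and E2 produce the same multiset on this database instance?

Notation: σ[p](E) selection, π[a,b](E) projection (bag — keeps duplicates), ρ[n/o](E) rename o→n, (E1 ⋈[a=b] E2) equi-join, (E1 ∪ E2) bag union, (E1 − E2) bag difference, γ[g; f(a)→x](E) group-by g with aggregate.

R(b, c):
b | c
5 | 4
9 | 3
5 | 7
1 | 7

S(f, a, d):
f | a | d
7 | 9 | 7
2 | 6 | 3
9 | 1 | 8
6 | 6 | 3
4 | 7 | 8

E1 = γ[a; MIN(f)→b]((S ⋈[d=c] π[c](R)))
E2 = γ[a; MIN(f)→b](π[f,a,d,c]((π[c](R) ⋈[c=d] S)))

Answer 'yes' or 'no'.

E1 subexpression sizes:
  S → 5
  R → 4
  π[c](R) → 4
  (S ⋈[d=c] π[c](R)) → 4
  γ[a; MIN(f)→b]((S ⋈[d=c] π[c](R))) → 2
E2 subexpression sizes:
  R → 4
  π[c](R) → 4
  S → 5
  (π[c](R) ⋈[c=d] S) → 4
  π[f,a,d,c]((π[c](R) ⋈[c=d] S)) → 4
  γ[a; MIN(f)→b](π[f,a,d,c]((π[c](R) ⋈[c=d] S))) → 2

E1 and E2 produce the same multiset:
a | b
6 | 2
9 | 7

yes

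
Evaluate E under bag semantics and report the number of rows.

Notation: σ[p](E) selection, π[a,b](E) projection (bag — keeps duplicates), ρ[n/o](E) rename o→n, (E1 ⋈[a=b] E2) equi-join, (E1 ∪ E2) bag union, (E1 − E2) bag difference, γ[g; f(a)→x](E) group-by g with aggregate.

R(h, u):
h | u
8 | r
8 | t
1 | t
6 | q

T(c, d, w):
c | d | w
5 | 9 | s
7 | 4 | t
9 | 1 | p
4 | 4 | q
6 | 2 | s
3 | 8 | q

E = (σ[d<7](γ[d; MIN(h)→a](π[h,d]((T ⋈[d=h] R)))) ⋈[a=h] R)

Stepwise |·|:
  T → 6
  R → 4
  (T ⋈[d=h] R) → 3
  π[h,d]((T ⋈[d=h] R)) → 3
  γ[d; MIN(h)→a](π[h,d]((T ⋈[d=h] R))) → 2
  σ[d<7](γ[d; MIN(h)→a](π[h,d]((T ⋈[d=h] R)))) → 1
  R → 4
  (σ[d<7](γ[d; MIN(h)→a](π[h,d]((T ⋈[d=h] R)))) ⋈[a=h] R) → 1

|E| = 1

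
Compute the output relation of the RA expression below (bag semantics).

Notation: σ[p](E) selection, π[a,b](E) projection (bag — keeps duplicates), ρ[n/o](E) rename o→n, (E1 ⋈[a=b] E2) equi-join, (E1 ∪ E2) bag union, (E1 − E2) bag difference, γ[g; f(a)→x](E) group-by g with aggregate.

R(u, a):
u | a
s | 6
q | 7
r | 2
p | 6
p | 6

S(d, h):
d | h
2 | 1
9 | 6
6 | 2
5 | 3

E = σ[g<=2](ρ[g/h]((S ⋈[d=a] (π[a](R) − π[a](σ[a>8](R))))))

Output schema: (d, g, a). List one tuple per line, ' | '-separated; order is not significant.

Subexpression sizes:
  S → 4
  R → 5
  π[a](R) → 5
  R → 5
  σ[a>8](R) → 0
  π[a](σ[a>8](R)) → 0
  (π[a](R) − π[a](σ[a>8](R))) → 5
  (S ⋈[d=a] (π[a](R) − π[a](σ[a>8](R)))) → 4
  ρ[g/h]((S ⋈[d=a] (π[a](R) − π[a](σ[a>8](R))))) → 4
  σ[g<=2](ρ[g/h]((S ⋈[d=a] (π[a](R) − π[a](σ[a>8](R)))))) → 4

== RESULT ==
d | g | a
2 | 1 | 2
6 | 2 | 6
6 | 2 | 6
6 | 2 | 6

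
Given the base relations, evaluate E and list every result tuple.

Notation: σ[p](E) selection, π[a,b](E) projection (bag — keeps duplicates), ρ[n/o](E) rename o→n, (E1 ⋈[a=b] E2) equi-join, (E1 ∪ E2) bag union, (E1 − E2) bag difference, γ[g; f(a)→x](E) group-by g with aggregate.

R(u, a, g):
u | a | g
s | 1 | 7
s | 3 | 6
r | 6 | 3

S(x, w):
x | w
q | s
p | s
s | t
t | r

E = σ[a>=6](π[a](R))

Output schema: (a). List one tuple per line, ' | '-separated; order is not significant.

Subexpression sizes:
  R → 3
  π[a](R) → 3
  σ[a>=6](π[a](R)) → 1

== RESULT ==
a
6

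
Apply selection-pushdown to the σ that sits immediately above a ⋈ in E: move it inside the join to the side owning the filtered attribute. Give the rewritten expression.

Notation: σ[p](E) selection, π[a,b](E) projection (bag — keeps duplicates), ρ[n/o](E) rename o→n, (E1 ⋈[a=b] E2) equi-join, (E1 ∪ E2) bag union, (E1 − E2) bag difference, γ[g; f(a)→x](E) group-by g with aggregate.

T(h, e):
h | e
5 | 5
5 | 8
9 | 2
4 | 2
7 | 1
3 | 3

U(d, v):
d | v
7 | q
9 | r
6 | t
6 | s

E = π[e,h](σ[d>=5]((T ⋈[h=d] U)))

σ filters on d, owned by the right side.
E' = π[e,h]((T ⋈[h=d] σ[d>=5](U)))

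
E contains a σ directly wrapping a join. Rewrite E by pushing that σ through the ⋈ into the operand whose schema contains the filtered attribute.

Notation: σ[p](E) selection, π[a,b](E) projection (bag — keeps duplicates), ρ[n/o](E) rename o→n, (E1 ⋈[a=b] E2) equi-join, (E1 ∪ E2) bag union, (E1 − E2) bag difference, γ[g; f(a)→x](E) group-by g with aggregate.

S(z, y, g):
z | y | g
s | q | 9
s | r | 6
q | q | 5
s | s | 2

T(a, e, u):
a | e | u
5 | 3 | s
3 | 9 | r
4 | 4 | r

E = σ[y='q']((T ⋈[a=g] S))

σ filters on y, owned by the right side.
E' = (T ⋈[a=g] σ[y='q'](S))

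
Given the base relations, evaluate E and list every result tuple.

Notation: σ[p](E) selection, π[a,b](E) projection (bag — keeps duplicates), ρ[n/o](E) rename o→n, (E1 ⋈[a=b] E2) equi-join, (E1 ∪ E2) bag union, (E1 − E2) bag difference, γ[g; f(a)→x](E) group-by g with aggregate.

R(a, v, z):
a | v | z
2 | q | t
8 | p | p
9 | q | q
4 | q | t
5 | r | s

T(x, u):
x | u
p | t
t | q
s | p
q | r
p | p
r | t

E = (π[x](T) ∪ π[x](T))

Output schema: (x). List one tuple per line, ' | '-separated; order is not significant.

Row counts bottom-up:
  T → 6
  π[x](T) → 6
  T → 6
  π[x](T) → 6
  (π[x](T) ∪ π[x](T)) → 12

== RESULT ==
x
p
p
p
p
q
q
r
r
s
s
t
t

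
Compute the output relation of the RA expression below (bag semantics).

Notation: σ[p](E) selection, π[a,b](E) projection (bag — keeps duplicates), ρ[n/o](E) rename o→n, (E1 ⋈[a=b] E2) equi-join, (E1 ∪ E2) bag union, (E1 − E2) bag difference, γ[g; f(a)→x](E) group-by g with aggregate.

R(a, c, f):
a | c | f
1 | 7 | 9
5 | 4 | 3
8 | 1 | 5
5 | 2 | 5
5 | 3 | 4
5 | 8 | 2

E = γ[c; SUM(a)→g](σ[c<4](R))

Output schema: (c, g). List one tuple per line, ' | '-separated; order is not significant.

Stepwise |·|:
  R → 6
  σ[c<4](R) → 3
  γ[c; SUM(a)→g](σ[c<4](R)) → 3

== RESULT ==
c | g
1 | 8
2 | 5
3 | 5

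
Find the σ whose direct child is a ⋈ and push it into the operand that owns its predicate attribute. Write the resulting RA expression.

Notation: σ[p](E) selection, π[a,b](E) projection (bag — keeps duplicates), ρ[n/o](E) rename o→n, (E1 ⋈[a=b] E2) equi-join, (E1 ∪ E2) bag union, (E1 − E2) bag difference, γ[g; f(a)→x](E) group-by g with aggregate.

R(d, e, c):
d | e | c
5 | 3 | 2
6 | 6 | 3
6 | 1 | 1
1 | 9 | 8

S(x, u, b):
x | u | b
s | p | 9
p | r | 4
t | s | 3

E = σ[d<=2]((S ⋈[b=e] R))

σ filters on d, owned by the right side.
E' = (S ⋈[b=e] σ[d<=2](R))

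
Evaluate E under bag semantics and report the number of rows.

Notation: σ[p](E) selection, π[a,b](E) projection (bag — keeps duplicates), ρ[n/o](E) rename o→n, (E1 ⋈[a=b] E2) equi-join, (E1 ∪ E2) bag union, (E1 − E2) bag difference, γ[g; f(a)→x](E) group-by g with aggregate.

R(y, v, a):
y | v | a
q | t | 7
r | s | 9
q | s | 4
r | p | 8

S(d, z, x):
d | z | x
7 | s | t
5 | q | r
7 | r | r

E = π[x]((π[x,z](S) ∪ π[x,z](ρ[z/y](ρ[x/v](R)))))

Per-node cardinality:
  S → 3
  π[x,z](S) → 3
  R → 4
  ρ[x/v](R) → 4
  ρ[z/y](ρ[x/v](R)) → 4
  π[x,z](ρ[z/y](ρ[x/v](R))) → 4
  (π[x,z](S) ∪ π[x,z](ρ[z/y](ρ[x/v](R)))) → 7
  π[x]((π[x,z](S) ∪ π[x,z](ρ[z/y](ρ[x/v](R))))) → 7

|E| = 7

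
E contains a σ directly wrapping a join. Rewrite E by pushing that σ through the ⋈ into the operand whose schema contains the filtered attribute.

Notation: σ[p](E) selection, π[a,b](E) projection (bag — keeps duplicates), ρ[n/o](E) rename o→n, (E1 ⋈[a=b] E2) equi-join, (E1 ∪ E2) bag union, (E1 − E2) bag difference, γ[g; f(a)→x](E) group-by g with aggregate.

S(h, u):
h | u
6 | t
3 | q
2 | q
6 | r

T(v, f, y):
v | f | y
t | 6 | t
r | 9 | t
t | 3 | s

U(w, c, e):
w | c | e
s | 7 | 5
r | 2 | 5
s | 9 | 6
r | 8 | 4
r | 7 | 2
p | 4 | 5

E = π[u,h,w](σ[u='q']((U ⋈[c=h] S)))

σ filters on u, owned by the right side.
E' = π[u,h,w]((U ⋈[c=h] σ[u='q'](S)))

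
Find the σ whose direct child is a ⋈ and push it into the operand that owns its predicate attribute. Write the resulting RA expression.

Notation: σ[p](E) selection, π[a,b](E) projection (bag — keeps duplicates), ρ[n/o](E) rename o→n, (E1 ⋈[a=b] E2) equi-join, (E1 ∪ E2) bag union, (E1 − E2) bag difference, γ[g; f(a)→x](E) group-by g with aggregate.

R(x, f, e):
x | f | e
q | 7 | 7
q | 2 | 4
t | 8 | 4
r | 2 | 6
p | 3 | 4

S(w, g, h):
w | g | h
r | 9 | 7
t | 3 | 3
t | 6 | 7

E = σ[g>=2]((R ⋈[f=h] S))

σ filters on g, owned by the right side.
E' = (R ⋈[f=h] σ[g>=2](S))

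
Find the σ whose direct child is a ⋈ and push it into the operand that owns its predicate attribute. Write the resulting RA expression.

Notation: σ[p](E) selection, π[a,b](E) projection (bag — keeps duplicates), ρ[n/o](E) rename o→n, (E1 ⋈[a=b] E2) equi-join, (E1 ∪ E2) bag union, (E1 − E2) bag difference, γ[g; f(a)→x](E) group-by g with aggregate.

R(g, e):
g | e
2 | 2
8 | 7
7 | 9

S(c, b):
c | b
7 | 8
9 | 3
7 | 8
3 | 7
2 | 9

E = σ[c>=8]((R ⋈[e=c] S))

σ filters on c, owned by the right side.
E' = (R ⋈[e=c] σ[c>=8](S))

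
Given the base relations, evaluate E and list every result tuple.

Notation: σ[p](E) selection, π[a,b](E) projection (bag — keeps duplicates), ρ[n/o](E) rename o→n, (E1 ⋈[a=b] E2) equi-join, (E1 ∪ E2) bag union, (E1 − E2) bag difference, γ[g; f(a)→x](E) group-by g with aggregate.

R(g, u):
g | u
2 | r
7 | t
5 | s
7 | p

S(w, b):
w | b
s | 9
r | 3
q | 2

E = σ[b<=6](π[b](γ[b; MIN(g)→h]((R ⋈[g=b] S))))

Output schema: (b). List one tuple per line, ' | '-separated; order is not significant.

Stepwise |·|:
  R → 4
  S → 3
  (R ⋈[g=b] S) → 1
  γ[b; MIN(g)→h]((R ⋈[g=b] S)) → 1
  π[b](γ[b; MIN(g)→h]((R ⋈[g=b] S))) → 1
  σ[b<=6](π[b](γ[b; MIN(g)→h]((R ⋈[g=b] S)))) → 1

== RESULT ==
b
2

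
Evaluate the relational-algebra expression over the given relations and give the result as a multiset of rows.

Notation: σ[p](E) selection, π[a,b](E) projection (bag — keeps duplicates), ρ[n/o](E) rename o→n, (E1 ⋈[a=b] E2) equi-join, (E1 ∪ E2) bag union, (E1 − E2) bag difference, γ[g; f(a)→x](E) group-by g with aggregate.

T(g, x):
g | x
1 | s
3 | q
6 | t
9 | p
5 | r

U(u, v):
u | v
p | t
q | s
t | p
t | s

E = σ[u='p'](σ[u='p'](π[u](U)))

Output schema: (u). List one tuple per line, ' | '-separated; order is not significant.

Stepwise |·|:
  U → 4
  π[u](U) → 4
  σ[u='p'](π[u](U)) → 1
  σ[u='p'](σ[u='p'](π[u](U))) → 1

== RESULT ==
u
p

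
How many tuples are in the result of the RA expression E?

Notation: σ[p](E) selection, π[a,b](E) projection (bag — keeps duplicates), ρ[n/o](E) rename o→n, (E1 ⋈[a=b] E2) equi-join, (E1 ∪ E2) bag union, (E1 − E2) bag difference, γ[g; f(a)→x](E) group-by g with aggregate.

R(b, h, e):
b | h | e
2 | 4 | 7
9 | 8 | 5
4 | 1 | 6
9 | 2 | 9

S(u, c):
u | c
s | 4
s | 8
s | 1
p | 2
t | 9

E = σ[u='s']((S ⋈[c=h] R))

Subexpression sizes:
  S → 5
  R → 4
  (S ⋈[c=h] R) → 4
  σ[u='s']((S ⋈[c=h] R)) → 3

|E| = 3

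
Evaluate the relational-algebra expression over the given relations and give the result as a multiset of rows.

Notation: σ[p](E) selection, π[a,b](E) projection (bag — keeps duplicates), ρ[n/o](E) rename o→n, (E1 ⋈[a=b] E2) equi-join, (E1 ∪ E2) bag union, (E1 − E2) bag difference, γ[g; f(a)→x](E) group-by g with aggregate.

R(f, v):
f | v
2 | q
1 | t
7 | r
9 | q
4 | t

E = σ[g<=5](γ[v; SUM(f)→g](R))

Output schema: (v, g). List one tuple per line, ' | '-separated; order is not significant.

Per-node cardinality:
  R → 5
  γ[v; SUM(f)→g](R) → 3
  σ[g<=5](γ[v; SUM(f)→g](R)) → 1

== RESULT ==
v | g
t | 5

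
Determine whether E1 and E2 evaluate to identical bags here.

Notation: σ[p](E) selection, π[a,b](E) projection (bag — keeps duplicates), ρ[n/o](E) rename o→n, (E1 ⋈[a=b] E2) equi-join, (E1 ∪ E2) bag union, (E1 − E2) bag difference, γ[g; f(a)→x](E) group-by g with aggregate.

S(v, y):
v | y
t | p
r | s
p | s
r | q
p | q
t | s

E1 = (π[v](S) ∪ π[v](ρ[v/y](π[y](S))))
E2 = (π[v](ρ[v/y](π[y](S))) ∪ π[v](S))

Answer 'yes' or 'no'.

E1 row counts bottom-up:
  S → 6
  π[v](S) → 6
  S → 6
  π[y](S) → 6
  ρ[v/y](π[y](S)) → 6
  π[v](ρ[v/y](π[y](S))) → 6
  (π[v](S) ∪ π[v](ρ[v/y](π[y](S)))) → 12
E2 row counts bottom-up:
  S → 6
  π[y](S) → 6
  ρ[v/y](π[y](S)) → 6
  π[v](ρ[v/y](π[y](S))) → 6
  S → 6
  π[v](S) → 6
  (π[v](ρ[v/y](π[y](S))) ∪ π[v](S)) → 12

E1 and E2 produce the same multiset:
v
p
p
p
q
q
r
r
s
s
s
t
t

yes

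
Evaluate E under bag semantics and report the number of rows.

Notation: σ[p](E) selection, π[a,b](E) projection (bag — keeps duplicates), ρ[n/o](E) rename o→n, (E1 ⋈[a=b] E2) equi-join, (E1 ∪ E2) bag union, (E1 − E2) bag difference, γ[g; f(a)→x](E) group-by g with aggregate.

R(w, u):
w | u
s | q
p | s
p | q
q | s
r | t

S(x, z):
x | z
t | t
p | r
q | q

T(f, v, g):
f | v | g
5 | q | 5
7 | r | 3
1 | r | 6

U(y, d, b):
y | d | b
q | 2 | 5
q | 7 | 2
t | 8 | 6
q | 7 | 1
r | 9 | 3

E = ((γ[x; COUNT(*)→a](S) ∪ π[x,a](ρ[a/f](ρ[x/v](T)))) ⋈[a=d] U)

Stepwise |·|:
  S → 3
  γ[x; COUNT(*)→a](S) → 3
  T → 3
  ρ[x/v](T) → 3
  ρ[a/f](ρ[x/v](T)) → 3
  π[x,a](ρ[a/f](ρ[x/v](T))) → 3
  (γ[x; COUNT(*)→a](S) ∪ π[x,a](ρ[a/f](ρ[x/v](T)))) → 6
  U → 5
  ((γ[x; COUNT(*)→a](S) ∪ π[x,a](ρ[a/f](ρ[x/v](T)))) ⋈[a=d] U) → 2

|E| = 2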